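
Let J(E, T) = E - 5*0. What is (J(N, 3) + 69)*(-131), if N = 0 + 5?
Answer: -9694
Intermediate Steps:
N = 5
J(E, T) = E (J(E, T) = E + 0 = E)
(J(N, 3) + 69)*(-131) = (5 + 69)*(-131) = 74*(-131) = -9694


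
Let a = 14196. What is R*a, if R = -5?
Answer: -70980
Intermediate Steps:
R*a = -5*14196 = -70980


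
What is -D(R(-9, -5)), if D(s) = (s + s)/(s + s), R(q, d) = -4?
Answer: -1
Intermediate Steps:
D(s) = 1 (D(s) = (2*s)/((2*s)) = (2*s)*(1/(2*s)) = 1)
-D(R(-9, -5)) = -1*1 = -1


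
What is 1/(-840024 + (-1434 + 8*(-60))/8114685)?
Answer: -2704895/2272176718118 ≈ -1.1904e-6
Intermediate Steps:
1/(-840024 + (-1434 + 8*(-60))/8114685) = 1/(-840024 + (-1434 - 480)*(1/8114685)) = 1/(-840024 - 1914*1/8114685) = 1/(-840024 - 638/2704895) = 1/(-2272176718118/2704895) = -2704895/2272176718118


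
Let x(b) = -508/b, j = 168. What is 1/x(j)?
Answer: -42/127 ≈ -0.33071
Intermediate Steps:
1/x(j) = 1/(-508/168) = 1/(-508*1/168) = 1/(-127/42) = -42/127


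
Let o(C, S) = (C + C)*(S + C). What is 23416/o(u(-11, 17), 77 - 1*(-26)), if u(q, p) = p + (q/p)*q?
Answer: 1691806/443005 ≈ 3.8189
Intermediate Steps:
u(q, p) = p + q²/p
o(C, S) = 2*C*(C + S) (o(C, S) = (2*C)*(C + S) = 2*C*(C + S))
23416/o(u(-11, 17), 77 - 1*(-26)) = 23416/((2*(17 + (-11)²/17)*((17 + (-11)²/17) + (77 - 1*(-26))))) = 23416/((2*(17 + (1/17)*121)*((17 + (1/17)*121) + (77 + 26)))) = 23416/((2*(17 + 121/17)*((17 + 121/17) + 103))) = 23416/((2*(410/17)*(410/17 + 103))) = 23416/((2*(410/17)*(2161/17))) = 23416/(1772020/289) = 23416*(289/1772020) = 1691806/443005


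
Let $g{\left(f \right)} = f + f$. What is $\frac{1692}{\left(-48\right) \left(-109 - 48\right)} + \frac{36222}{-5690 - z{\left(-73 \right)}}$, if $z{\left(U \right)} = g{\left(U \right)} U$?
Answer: $- \frac{5110587}{2566636} \approx -1.9912$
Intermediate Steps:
$g{\left(f \right)} = 2 f$
$z{\left(U \right)} = 2 U^{2}$ ($z{\left(U \right)} = 2 U U = 2 U^{2}$)
$\frac{1692}{\left(-48\right) \left(-109 - 48\right)} + \frac{36222}{-5690 - z{\left(-73 \right)}} = \frac{1692}{\left(-48\right) \left(-109 - 48\right)} + \frac{36222}{-5690 - 2 \left(-73\right)^{2}} = \frac{1692}{\left(-48\right) \left(-157\right)} + \frac{36222}{-5690 - 2 \cdot 5329} = \frac{1692}{7536} + \frac{36222}{-5690 - 10658} = 1692 \cdot \frac{1}{7536} + \frac{36222}{-5690 - 10658} = \frac{141}{628} + \frac{36222}{-16348} = \frac{141}{628} + 36222 \left(- \frac{1}{16348}\right) = \frac{141}{628} - \frac{18111}{8174} = - \frac{5110587}{2566636}$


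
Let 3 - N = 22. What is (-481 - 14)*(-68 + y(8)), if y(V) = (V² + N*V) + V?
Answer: 73260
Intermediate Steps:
N = -19 (N = 3 - 1*22 = 3 - 22 = -19)
y(V) = V² - 18*V (y(V) = (V² - 19*V) + V = V² - 18*V)
(-481 - 14)*(-68 + y(8)) = (-481 - 14)*(-68 + 8*(-18 + 8)) = -495*(-68 + 8*(-10)) = -495*(-68 - 80) = -495*(-148) = 73260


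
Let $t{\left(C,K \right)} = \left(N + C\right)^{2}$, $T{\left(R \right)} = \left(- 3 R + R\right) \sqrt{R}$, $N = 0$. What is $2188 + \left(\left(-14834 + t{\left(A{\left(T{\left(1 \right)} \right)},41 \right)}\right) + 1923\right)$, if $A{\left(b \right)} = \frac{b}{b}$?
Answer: $-10722$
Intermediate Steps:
$T{\left(R \right)} = - 2 R^{\frac{3}{2}}$ ($T{\left(R \right)} = - 2 R \sqrt{R} = - 2 R^{\frac{3}{2}}$)
$A{\left(b \right)} = 1$
$t{\left(C,K \right)} = C^{2}$ ($t{\left(C,K \right)} = \left(0 + C\right)^{2} = C^{2}$)
$2188 + \left(\left(-14834 + t{\left(A{\left(T{\left(1 \right)} \right)},41 \right)}\right) + 1923\right) = 2188 + \left(\left(-14834 + 1^{2}\right) + 1923\right) = 2188 + \left(\left(-14834 + 1\right) + 1923\right) = 2188 + \left(-14833 + 1923\right) = 2188 - 12910 = -10722$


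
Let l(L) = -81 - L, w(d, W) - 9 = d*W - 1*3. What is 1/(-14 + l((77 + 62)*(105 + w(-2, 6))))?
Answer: -1/13856 ≈ -7.2171e-5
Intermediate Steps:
w(d, W) = 6 + W*d (w(d, W) = 9 + (d*W - 1*3) = 9 + (W*d - 3) = 9 + (-3 + W*d) = 6 + W*d)
1/(-14 + l((77 + 62)*(105 + w(-2, 6)))) = 1/(-14 + (-81 - (77 + 62)*(105 + (6 + 6*(-2))))) = 1/(-14 + (-81 - 139*(105 + (6 - 12)))) = 1/(-14 + (-81 - 139*(105 - 6))) = 1/(-14 + (-81 - 139*99)) = 1/(-14 + (-81 - 1*13761)) = 1/(-14 + (-81 - 13761)) = 1/(-14 - 13842) = 1/(-13856) = -1/13856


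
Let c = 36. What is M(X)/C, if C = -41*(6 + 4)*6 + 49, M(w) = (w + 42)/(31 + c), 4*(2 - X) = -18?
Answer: -97/323074 ≈ -0.00030024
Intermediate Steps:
X = 13/2 (X = 2 - ¼*(-18) = 2 + 9/2 = 13/2 ≈ 6.5000)
M(w) = 42/67 + w/67 (M(w) = (w + 42)/(31 + 36) = (42 + w)/67 = (42 + w)*(1/67) = 42/67 + w/67)
C = -2411 (C = -410*6 + 49 = -41*60 + 49 = -2460 + 49 = -2411)
M(X)/C = (42/67 + (1/67)*(13/2))/(-2411) = (42/67 + 13/134)*(-1/2411) = (97/134)*(-1/2411) = -97/323074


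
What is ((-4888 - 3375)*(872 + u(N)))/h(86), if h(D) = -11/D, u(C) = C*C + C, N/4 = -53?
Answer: 32407023272/11 ≈ 2.9461e+9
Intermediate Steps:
N = -212 (N = 4*(-53) = -212)
u(C) = C + C² (u(C) = C² + C = C + C²)
((-4888 - 3375)*(872 + u(N)))/h(86) = ((-4888 - 3375)*(872 - 212*(1 - 212)))/((-11/86)) = (-8263*(872 - 212*(-211)))/((-11*1/86)) = (-8263*(872 + 44732))/(-11/86) = -8263*45604*(-86/11) = -376825852*(-86/11) = 32407023272/11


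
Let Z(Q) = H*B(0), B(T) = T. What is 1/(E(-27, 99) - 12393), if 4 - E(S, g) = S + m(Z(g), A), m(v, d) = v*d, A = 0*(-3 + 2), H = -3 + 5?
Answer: -1/12362 ≈ -8.0893e-5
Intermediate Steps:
H = 2
A = 0 (A = 0*(-1) = 0)
Z(Q) = 0 (Z(Q) = 2*0 = 0)
m(v, d) = d*v
E(S, g) = 4 - S (E(S, g) = 4 - (S + 0*0) = 4 - (S + 0) = 4 - S)
1/(E(-27, 99) - 12393) = 1/((4 - 1*(-27)) - 12393) = 1/((4 + 27) - 12393) = 1/(31 - 12393) = 1/(-12362) = -1/12362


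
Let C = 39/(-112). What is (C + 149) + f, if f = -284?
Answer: -15159/112 ≈ -135.35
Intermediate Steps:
C = -39/112 (C = 39*(-1/112) = -39/112 ≈ -0.34821)
(C + 149) + f = (-39/112 + 149) - 284 = 16649/112 - 284 = -15159/112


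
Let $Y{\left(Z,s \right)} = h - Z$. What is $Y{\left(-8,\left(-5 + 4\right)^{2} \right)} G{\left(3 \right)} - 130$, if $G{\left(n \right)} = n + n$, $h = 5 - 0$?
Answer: $-52$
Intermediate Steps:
$h = 5$ ($h = 5 + 0 = 5$)
$G{\left(n \right)} = 2 n$
$Y{\left(Z,s \right)} = 5 - Z$
$Y{\left(-8,\left(-5 + 4\right)^{2} \right)} G{\left(3 \right)} - 130 = \left(5 - -8\right) 2 \cdot 3 - 130 = \left(5 + 8\right) 6 - 130 = 13 \cdot 6 - 130 = 78 - 130 = -52$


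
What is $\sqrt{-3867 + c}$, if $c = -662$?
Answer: $i \sqrt{4529} \approx 67.298 i$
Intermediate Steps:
$\sqrt{-3867 + c} = \sqrt{-3867 - 662} = \sqrt{-4529} = i \sqrt{4529}$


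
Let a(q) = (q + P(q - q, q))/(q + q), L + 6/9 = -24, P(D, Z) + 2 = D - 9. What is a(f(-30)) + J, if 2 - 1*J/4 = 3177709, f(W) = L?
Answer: -1881202437/148 ≈ -1.2711e+7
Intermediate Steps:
P(D, Z) = -11 + D (P(D, Z) = -2 + (D - 9) = -2 + (-9 + D) = -11 + D)
L = -74/3 (L = -⅔ - 24 = -74/3 ≈ -24.667)
f(W) = -74/3
a(q) = (-11 + q)/(2*q) (a(q) = (q + (-11 + (q - q)))/(q + q) = (q + (-11 + 0))/((2*q)) = (q - 11)*(1/(2*q)) = (-11 + q)*(1/(2*q)) = (-11 + q)/(2*q))
J = -12710828 (J = 8 - 4*3177709 = 8 - 12710836 = -12710828)
a(f(-30)) + J = (-11 - 74/3)/(2*(-74/3)) - 12710828 = (½)*(-3/74)*(-107/3) - 12710828 = 107/148 - 12710828 = -1881202437/148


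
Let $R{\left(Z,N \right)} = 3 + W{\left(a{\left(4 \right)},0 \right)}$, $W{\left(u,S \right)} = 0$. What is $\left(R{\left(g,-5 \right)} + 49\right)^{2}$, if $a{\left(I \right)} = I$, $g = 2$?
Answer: $2704$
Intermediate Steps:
$R{\left(Z,N \right)} = 3$ ($R{\left(Z,N \right)} = 3 + 0 = 3$)
$\left(R{\left(g,-5 \right)} + 49\right)^{2} = \left(3 + 49\right)^{2} = 52^{2} = 2704$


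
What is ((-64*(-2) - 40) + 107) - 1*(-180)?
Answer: 375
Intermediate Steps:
((-64*(-2) - 40) + 107) - 1*(-180) = ((128 - 40) + 107) + 180 = (88 + 107) + 180 = 195 + 180 = 375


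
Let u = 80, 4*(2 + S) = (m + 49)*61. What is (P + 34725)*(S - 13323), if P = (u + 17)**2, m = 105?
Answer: -484436851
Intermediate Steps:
S = 4693/2 (S = -2 + ((105 + 49)*61)/4 = -2 + (154*61)/4 = -2 + (1/4)*9394 = -2 + 4697/2 = 4693/2 ≈ 2346.5)
P = 9409 (P = (80 + 17)**2 = 97**2 = 9409)
(P + 34725)*(S - 13323) = (9409 + 34725)*(4693/2 - 13323) = 44134*(-21953/2) = -484436851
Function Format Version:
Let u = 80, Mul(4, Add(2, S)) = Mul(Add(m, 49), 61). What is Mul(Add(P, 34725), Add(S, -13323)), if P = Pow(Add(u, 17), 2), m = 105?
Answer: -484436851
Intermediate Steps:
S = Rational(4693, 2) (S = Add(-2, Mul(Rational(1, 4), Mul(Add(105, 49), 61))) = Add(-2, Mul(Rational(1, 4), Mul(154, 61))) = Add(-2, Mul(Rational(1, 4), 9394)) = Add(-2, Rational(4697, 2)) = Rational(4693, 2) ≈ 2346.5)
P = 9409 (P = Pow(Add(80, 17), 2) = Pow(97, 2) = 9409)
Mul(Add(P, 34725), Add(S, -13323)) = Mul(Add(9409, 34725), Add(Rational(4693, 2), -13323)) = Mul(44134, Rational(-21953, 2)) = -484436851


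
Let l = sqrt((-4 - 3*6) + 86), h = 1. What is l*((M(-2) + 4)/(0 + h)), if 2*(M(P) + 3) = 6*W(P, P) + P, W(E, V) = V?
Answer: -48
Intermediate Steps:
M(P) = -3 + 7*P/2 (M(P) = -3 + (6*P + P)/2 = -3 + (7*P)/2 = -3 + 7*P/2)
l = 8 (l = sqrt((-4 - 18) + 86) = sqrt(-22 + 86) = sqrt(64) = 8)
l*((M(-2) + 4)/(0 + h)) = 8*(((-3 + (7/2)*(-2)) + 4)/(0 + 1)) = 8*(((-3 - 7) + 4)/1) = 8*((-10 + 4)*1) = 8*(-6*1) = 8*(-6) = -48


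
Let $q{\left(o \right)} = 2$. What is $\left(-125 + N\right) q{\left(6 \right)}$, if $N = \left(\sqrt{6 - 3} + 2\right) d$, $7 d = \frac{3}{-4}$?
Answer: $- \frac{1753}{7} - \frac{3 \sqrt{3}}{14} \approx -250.8$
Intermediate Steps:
$d = - \frac{3}{28}$ ($d = \frac{3 \frac{1}{-4}}{7} = \frac{3 \left(- \frac{1}{4}\right)}{7} = \frac{1}{7} \left(- \frac{3}{4}\right) = - \frac{3}{28} \approx -0.10714$)
$N = - \frac{3}{14} - \frac{3 \sqrt{3}}{28}$ ($N = \left(\sqrt{6 - 3} + 2\right) \left(- \frac{3}{28}\right) = \left(\sqrt{3} + 2\right) \left(- \frac{3}{28}\right) = \left(2 + \sqrt{3}\right) \left(- \frac{3}{28}\right) = - \frac{3}{14} - \frac{3 \sqrt{3}}{28} \approx -0.39986$)
$\left(-125 + N\right) q{\left(6 \right)} = \left(-125 - \left(\frac{3}{14} + \frac{3 \sqrt{3}}{28}\right)\right) 2 = \left(- \frac{1753}{14} - \frac{3 \sqrt{3}}{28}\right) 2 = - \frac{1753}{7} - \frac{3 \sqrt{3}}{14}$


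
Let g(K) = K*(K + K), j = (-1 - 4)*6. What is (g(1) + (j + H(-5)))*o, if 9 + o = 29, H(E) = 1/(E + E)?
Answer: -562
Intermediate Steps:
H(E) = 1/(2*E)
j = -30 (j = -5*6 = -30)
g(K) = 2*K² (g(K) = K*(2*K) = 2*K²)
o = 20 (o = -9 + 29 = 20)
(g(1) + (j + H(-5)))*o = (2*1² + (-30 + (½)/(-5)))*20 = (2*1 + (-30 + (½)*(-⅕)))*20 = (2 + (-30 - ⅒))*20 = (2 - 301/10)*20 = -281/10*20 = -562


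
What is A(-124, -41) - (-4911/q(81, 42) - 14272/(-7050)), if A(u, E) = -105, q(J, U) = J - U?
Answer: 866032/45825 ≈ 18.899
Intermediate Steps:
A(-124, -41) - (-4911/q(81, 42) - 14272/(-7050)) = -105 - (-4911/(81 - 1*42) - 14272/(-7050)) = -105 - (-4911/(81 - 42) - 14272*(-1/7050)) = -105 - (-4911/39 + 7136/3525) = -105 - (-4911*1/39 + 7136/3525) = -105 - (-1637/13 + 7136/3525) = -105 - 1*(-5677657/45825) = -105 + 5677657/45825 = 866032/45825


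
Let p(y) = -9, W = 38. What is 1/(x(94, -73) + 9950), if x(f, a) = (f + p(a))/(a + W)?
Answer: 7/69633 ≈ 0.00010053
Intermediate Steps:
x(f, a) = (-9 + f)/(38 + a) (x(f, a) = (f - 9)/(a + 38) = (-9 + f)/(38 + a))
1/(x(94, -73) + 9950) = 1/((-9 + 94)/(38 - 73) + 9950) = 1/(85/(-35) + 9950) = 1/(-1/35*85 + 9950) = 1/(-17/7 + 9950) = 1/(69633/7) = 7/69633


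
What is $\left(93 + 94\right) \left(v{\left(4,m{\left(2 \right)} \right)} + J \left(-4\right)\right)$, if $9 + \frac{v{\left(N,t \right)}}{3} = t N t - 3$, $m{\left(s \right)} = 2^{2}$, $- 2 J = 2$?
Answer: $29920$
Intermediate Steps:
$J = -1$ ($J = \left(- \frac{1}{2}\right) 2 = -1$)
$m{\left(s \right)} = 4$
$v{\left(N,t \right)} = -36 + 3 N t^{2}$ ($v{\left(N,t \right)} = -27 + 3 \left(t N t - 3\right) = -27 + 3 \left(N t t - 3\right) = -27 + 3 \left(N t^{2} - 3\right) = -27 + 3 \left(-3 + N t^{2}\right) = -27 + \left(-9 + 3 N t^{2}\right) = -36 + 3 N t^{2}$)
$\left(93 + 94\right) \left(v{\left(4,m{\left(2 \right)} \right)} + J \left(-4\right)\right) = \left(93 + 94\right) \left(\left(-36 + 3 \cdot 4 \cdot 4^{2}\right) - -4\right) = 187 \left(\left(-36 + 3 \cdot 4 \cdot 16\right) + 4\right) = 187 \left(\left(-36 + 192\right) + 4\right) = 187 \left(156 + 4\right) = 187 \cdot 160 = 29920$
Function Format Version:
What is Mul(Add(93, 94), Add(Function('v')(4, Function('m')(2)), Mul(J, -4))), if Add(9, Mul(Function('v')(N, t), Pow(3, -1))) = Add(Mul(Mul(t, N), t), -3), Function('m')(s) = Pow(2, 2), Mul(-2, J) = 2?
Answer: 29920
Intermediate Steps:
J = -1 (J = Mul(Rational(-1, 2), 2) = -1)
Function('m')(s) = 4
Function('v')(N, t) = Add(-36, Mul(3, N, Pow(t, 2))) (Function('v')(N, t) = Add(-27, Mul(3, Add(Mul(Mul(t, N), t), -3))) = Add(-27, Mul(3, Add(Mul(Mul(N, t), t), -3))) = Add(-27, Mul(3, Add(Mul(N, Pow(t, 2)), -3))) = Add(-27, Mul(3, Add(-3, Mul(N, Pow(t, 2))))) = Add(-27, Add(-9, Mul(3, N, Pow(t, 2)))) = Add(-36, Mul(3, N, Pow(t, 2))))
Mul(Add(93, 94), Add(Function('v')(4, Function('m')(2)), Mul(J, -4))) = Mul(Add(93, 94), Add(Add(-36, Mul(3, 4, Pow(4, 2))), Mul(-1, -4))) = Mul(187, Add(Add(-36, Mul(3, 4, 16)), 4)) = Mul(187, Add(Add(-36, 192), 4)) = Mul(187, Add(156, 4)) = Mul(187, 160) = 29920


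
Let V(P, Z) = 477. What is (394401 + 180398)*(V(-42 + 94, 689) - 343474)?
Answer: -197154332603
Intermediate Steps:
(394401 + 180398)*(V(-42 + 94, 689) - 343474) = (394401 + 180398)*(477 - 343474) = 574799*(-342997) = -197154332603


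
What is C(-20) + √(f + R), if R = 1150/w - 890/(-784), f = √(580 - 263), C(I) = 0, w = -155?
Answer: √(-4734630 + 753424*√317)/868 ≈ 3.3942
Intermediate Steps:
f = √317 ≈ 17.805
R = -76365/12152 (R = 1150/(-155) - 890/(-784) = 1150*(-1/155) - 890*(-1/784) = -230/31 + 445/392 = -76365/12152 ≈ -6.2841)
C(-20) + √(f + R) = 0 + √(√317 - 76365/12152) = 0 + √(-76365/12152 + √317) = √(-76365/12152 + √317)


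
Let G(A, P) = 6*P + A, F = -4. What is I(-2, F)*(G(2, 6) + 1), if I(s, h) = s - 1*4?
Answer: -234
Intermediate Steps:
G(A, P) = A + 6*P
I(s, h) = -4 + s (I(s, h) = s - 4 = -4 + s)
I(-2, F)*(G(2, 6) + 1) = (-4 - 2)*((2 + 6*6) + 1) = -6*((2 + 36) + 1) = -6*(38 + 1) = -6*39 = -234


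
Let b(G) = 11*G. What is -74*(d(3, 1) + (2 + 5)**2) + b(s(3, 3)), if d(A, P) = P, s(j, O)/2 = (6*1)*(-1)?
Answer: -3832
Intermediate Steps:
s(j, O) = -12 (s(j, O) = 2*((6*1)*(-1)) = 2*(6*(-1)) = 2*(-6) = -12)
-74*(d(3, 1) + (2 + 5)**2) + b(s(3, 3)) = -74*(1 + (2 + 5)**2) + 11*(-12) = -74*(1 + 7**2) - 132 = -74*(1 + 49) - 132 = -74*50 - 132 = -3700 - 132 = -3832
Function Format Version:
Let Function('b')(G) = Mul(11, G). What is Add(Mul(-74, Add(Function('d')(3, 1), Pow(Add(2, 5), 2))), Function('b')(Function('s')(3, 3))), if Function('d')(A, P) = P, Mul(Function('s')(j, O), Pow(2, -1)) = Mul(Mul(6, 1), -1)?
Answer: -3832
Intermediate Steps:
Function('s')(j, O) = -12 (Function('s')(j, O) = Mul(2, Mul(Mul(6, 1), -1)) = Mul(2, Mul(6, -1)) = Mul(2, -6) = -12)
Add(Mul(-74, Add(Function('d')(3, 1), Pow(Add(2, 5), 2))), Function('b')(Function('s')(3, 3))) = Add(Mul(-74, Add(1, Pow(Add(2, 5), 2))), Mul(11, -12)) = Add(Mul(-74, Add(1, Pow(7, 2))), -132) = Add(Mul(-74, Add(1, 49)), -132) = Add(Mul(-74, 50), -132) = Add(-3700, -132) = -3832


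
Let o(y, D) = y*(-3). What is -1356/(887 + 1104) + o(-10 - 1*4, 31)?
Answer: 82266/1991 ≈ 41.319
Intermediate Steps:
o(y, D) = -3*y
-1356/(887 + 1104) + o(-10 - 1*4, 31) = -1356/(887 + 1104) - 3*(-10 - 1*4) = -1356/1991 - 3*(-10 - 4) = -1356*1/1991 - 3*(-14) = -1356/1991 + 42 = 82266/1991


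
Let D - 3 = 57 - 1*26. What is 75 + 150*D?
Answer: 5175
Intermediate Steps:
D = 34 (D = 3 + (57 - 1*26) = 3 + (57 - 26) = 3 + 31 = 34)
75 + 150*D = 75 + 150*34 = 75 + 5100 = 5175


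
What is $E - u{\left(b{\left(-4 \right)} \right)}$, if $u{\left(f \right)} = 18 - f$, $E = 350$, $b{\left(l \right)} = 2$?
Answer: $334$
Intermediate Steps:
$E - u{\left(b{\left(-4 \right)} \right)} = 350 - \left(18 - 2\right) = 350 - 16 = 334$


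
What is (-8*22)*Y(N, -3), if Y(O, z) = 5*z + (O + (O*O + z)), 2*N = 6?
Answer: 1056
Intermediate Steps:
N = 3 (N = (1/2)*6 = 3)
Y(O, z) = O + O**2 + 6*z (Y(O, z) = 5*z + (O + (O**2 + z)) = 5*z + (O + (z + O**2)) = 5*z + (O + z + O**2) = O + O**2 + 6*z)
(-8*22)*Y(N, -3) = (-8*22)*(3 + 3**2 + 6*(-3)) = -176*(3 + 9 - 18) = -176*(-6) = 1056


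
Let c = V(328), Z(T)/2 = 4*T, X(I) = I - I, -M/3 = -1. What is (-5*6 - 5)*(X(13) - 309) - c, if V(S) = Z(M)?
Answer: 10791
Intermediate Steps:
M = 3 (M = -3*(-1) = 3)
X(I) = 0
Z(T) = 8*T (Z(T) = 2*(4*T) = 8*T)
V(S) = 24 (V(S) = 8*3 = 24)
c = 24
(-5*6 - 5)*(X(13) - 309) - c = (-5*6 - 5)*(0 - 309) - 1*24 = (-30 - 5)*(-309) - 24 = -35*(-309) - 24 = 10815 - 24 = 10791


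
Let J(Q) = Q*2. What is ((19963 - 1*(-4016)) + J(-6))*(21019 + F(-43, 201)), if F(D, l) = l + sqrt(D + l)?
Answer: 508579740 + 23967*sqrt(158) ≈ 5.0888e+8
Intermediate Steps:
J(Q) = 2*Q
((19963 - 1*(-4016)) + J(-6))*(21019 + F(-43, 201)) = ((19963 - 1*(-4016)) + 2*(-6))*(21019 + (201 + sqrt(-43 + 201))) = ((19963 + 4016) - 12)*(21019 + (201 + sqrt(158))) = (23979 - 12)*(21220 + sqrt(158)) = 23967*(21220 + sqrt(158)) = 508579740 + 23967*sqrt(158)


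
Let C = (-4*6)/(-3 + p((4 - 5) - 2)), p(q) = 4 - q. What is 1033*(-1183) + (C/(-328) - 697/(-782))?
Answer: -4609527677/3772 ≈ -1.2220e+6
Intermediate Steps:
C = -6 (C = (-4*6)/(-3 + (4 - ((4 - 5) - 2))) = -24/(-3 + (4 - (-1 - 2))) = -24/(-3 + (4 - 1*(-3))) = -24/(-3 + (4 + 3)) = -24/(-3 + 7) = -24/4 = -24*1/4 = -6)
1033*(-1183) + (C/(-328) - 697/(-782)) = 1033*(-1183) + (-6/(-328) - 697/(-782)) = -1222039 + (-6*(-1/328) - 697*(-1/782)) = -1222039 + (3/164 + 41/46) = -1222039 + 3431/3772 = -4609527677/3772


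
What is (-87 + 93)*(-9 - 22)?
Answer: -186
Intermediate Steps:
(-87 + 93)*(-9 - 22) = 6*(-31) = -186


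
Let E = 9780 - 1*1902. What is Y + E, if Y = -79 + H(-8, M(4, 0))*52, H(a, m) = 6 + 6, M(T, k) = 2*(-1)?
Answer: 8423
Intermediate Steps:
M(T, k) = -2
H(a, m) = 12
E = 7878 (E = 9780 - 1902 = 7878)
Y = 545 (Y = -79 + 12*52 = -79 + 624 = 545)
Y + E = 545 + 7878 = 8423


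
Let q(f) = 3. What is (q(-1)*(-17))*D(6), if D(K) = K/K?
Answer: -51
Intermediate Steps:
D(K) = 1
(q(-1)*(-17))*D(6) = (3*(-17))*1 = -51*1 = -51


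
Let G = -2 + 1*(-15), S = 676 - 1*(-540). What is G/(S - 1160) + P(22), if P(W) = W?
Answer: 1215/56 ≈ 21.696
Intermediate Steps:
S = 1216 (S = 676 + 540 = 1216)
G = -17 (G = -2 - 15 = -17)
G/(S - 1160) + P(22) = -17/(1216 - 1160) + 22 = -17/56 + 22 = 1215/56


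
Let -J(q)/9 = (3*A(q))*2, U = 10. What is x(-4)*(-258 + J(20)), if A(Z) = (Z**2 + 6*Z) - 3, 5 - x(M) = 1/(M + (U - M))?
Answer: -690312/5 ≈ -1.3806e+5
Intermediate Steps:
x(M) = 49/10 (x(M) = 5 - 1/(M + (10 - M)) = 5 - 1/10 = 49/10)
A(Z) = -3 + Z**2 + 6*Z
J(q) = 162 - 324*q - 54*q**2 (J(q) = -9*3*(-3 + q**2 + 6*q)*2 = -9*(-9 + 3*q**2 + 18*q)*2 = -9*(-18 + 6*q**2 + 36*q) = 162 - 324*q - 54*q**2)
x(-4)*(-258 + J(20)) = 49*(-258 + (162 - 324*20 - 54*20**2))/10 = 49*(-258 + (162 - 6480 - 54*400))/10 = 49*(-258 + (162 - 6480 - 21600))/10 = 49*(-258 - 27918)/10 = (49/10)*(-28176) = -690312/5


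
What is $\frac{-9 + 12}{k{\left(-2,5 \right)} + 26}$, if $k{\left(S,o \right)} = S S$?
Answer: $\frac{1}{10} \approx 0.1$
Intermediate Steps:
$k{\left(S,o \right)} = S^{2}$
$\frac{-9 + 12}{k{\left(-2,5 \right)} + 26} = \frac{-9 + 12}{\left(-2\right)^{2} + 26} = \frac{3}{4 + 26} = \frac{3}{30} = 3 \cdot \frac{1}{30} = \frac{1}{10}$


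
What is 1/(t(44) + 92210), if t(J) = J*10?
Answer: 1/92650 ≈ 1.0793e-5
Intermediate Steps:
t(J) = 10*J
1/(t(44) + 92210) = 1/(10*44 + 92210) = 1/(440 + 92210) = 1/92650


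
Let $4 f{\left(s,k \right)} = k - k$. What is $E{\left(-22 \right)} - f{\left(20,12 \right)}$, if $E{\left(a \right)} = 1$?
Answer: $1$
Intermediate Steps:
$f{\left(s,k \right)} = 0$ ($f{\left(s,k \right)} = \frac{k - k}{4} = \frac{1}{4} \cdot 0 = 0$)
$E{\left(-22 \right)} - f{\left(20,12 \right)} = 1 - 0 = 1 + 0 = 1$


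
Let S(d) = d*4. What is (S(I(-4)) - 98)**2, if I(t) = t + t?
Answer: 16900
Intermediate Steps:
I(t) = 2*t
S(d) = 4*d
(S(I(-4)) - 98)**2 = (4*(2*(-4)) - 98)**2 = (4*(-8) - 98)**2 = (-32 - 98)**2 = (-130)**2 = 16900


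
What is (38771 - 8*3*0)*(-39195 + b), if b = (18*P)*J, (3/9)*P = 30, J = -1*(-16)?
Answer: -514685025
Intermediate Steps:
J = 16
P = 90 (P = 3*30 = 90)
b = 25920 (b = (18*90)*16 = 1620*16 = 25920)
(38771 - 8*3*0)*(-39195 + b) = (38771 - 8*3*0)*(-39195 + 25920) = (38771 - 24*0)*(-13275) = (38771 + 0)*(-13275) = 38771*(-13275) = -514685025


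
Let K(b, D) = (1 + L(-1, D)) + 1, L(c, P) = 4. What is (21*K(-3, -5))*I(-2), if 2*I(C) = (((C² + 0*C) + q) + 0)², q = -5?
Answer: 63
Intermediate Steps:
I(C) = (-5 + C²)²/2 (I(C) = (((C² + 0*C) - 5) + 0)²/2 = (((C² + 0) - 5) + 0)²/2 = ((C² - 5) + 0)²/2 = ((-5 + C²) + 0)²/2 = (-5 + C²)²/2)
K(b, D) = 6 (K(b, D) = (1 + 4) + 1 = 5 + 1 = 6)
(21*K(-3, -5))*I(-2) = (21*6)*((-5 + (-2)²)²/2) = 126*((-5 + 4)²/2) = 126*((½)*(-1)²) = 126*((½)*1) = 126*(½) = 63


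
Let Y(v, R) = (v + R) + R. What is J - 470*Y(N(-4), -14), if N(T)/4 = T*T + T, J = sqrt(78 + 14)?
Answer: -9400 + 2*sqrt(23) ≈ -9390.4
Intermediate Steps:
J = 2*sqrt(23) (J = sqrt(92) = 2*sqrt(23) ≈ 9.5917)
N(T) = 4*T + 4*T**2 (N(T) = 4*(T*T + T) = 4*(T**2 + T) = 4*(T + T**2) = 4*T + 4*T**2)
Y(v, R) = v + 2*R (Y(v, R) = (R + v) + R = v + 2*R)
J - 470*Y(N(-4), -14) = 2*sqrt(23) - 470*(4*(-4)*(1 - 4) + 2*(-14)) = 2*sqrt(23) - 470*(4*(-4)*(-3) - 28) = 2*sqrt(23) - 470*(48 - 28) = 2*sqrt(23) - 470*20 = 2*sqrt(23) - 9400 = -9400 + 2*sqrt(23)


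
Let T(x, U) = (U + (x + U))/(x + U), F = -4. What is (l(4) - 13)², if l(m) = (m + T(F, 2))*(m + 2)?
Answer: 121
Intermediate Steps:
T(x, U) = (x + 2*U)/(U + x) (T(x, U) = (U + (U + x))/(U + x) = (x + 2*U)/(U + x))
l(m) = m*(2 + m) (l(m) = (m + (-4 + 2*2)/(2 - 4))*(m + 2) = (m + (-4 + 4)/(-2))*(2 + m) = (m - ½*0)*(2 + m) = (m + 0)*(2 + m) = m*(2 + m))
(l(4) - 13)² = (4*(2 + 4) - 13)² = (4*6 - 13)² = (24 - 13)² = 11² = 121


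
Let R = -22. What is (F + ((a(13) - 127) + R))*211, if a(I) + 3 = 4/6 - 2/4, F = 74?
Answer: -98537/6 ≈ -16423.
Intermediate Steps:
a(I) = -17/6 (a(I) = -3 + (4/6 - 2/4) = -3 + (4*(⅙) - 2*¼) = -3 + (⅔ - ½) = -3 + ⅙ = -17/6)
(F + ((a(13) - 127) + R))*211 = (74 + ((-17/6 - 127) - 22))*211 = (74 + (-779/6 - 22))*211 = (74 - 911/6)*211 = -467/6*211 = -98537/6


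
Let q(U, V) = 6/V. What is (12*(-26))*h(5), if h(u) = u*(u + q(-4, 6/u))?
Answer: -15600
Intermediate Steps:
h(u) = 2*u**2 (h(u) = u*(u + 6/((6/u))) = u*(u + 6*(u/6)) = u*(u + u) = u*(2*u) = 2*u**2)
(12*(-26))*h(5) = (12*(-26))*(2*5**2) = -624*25 = -312*50 = -15600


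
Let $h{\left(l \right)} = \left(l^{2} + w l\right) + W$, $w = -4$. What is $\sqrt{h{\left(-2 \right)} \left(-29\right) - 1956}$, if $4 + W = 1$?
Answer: $i \sqrt{2217} \approx 47.085 i$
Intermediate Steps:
$W = -3$ ($W = -4 + 1 = -3$)
$h{\left(l \right)} = -3 + l^{2} - 4 l$ ($h{\left(l \right)} = \left(l^{2} - 4 l\right) - 3 = -3 + l^{2} - 4 l$)
$\sqrt{h{\left(-2 \right)} \left(-29\right) - 1956} = \sqrt{\left(-3 + \left(-2\right)^{2} - -8\right) \left(-29\right) - 1956} = \sqrt{\left(-3 + 4 + 8\right) \left(-29\right) - 1956} = \sqrt{9 \left(-29\right) - 1956} = \sqrt{-261 - 1956} = \sqrt{-2217} = i \sqrt{2217}$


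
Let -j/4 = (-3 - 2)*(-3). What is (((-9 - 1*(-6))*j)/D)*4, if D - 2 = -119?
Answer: -80/13 ≈ -6.1538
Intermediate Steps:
D = -117 (D = 2 - 119 = -117)
j = -60 (j = -4*(-3 - 2)*(-3) = -(-20)*(-3) = -4*15 = -60)
(((-9 - 1*(-6))*j)/D)*4 = (((-9 - 1*(-6))*(-60))/(-117))*4 = (((-9 + 6)*(-60))*(-1/117))*4 = (-3*(-60)*(-1/117))*4 = (180*(-1/117))*4 = -20/13*4 = -80/13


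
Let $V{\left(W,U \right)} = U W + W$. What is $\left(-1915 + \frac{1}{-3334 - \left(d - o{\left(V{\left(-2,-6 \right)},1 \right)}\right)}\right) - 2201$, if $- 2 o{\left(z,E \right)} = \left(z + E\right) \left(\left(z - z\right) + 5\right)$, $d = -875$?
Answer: $- \frac{20468870}{4973} \approx -4116.0$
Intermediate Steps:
$V{\left(W,U \right)} = W + U W$
$o{\left(z,E \right)} = - \frac{5 E}{2} - \frac{5 z}{2}$ ($o{\left(z,E \right)} = - \frac{\left(z + E\right) \left(\left(z - z\right) + 5\right)}{2} = - \frac{\left(E + z\right) \left(0 + 5\right)}{2} = - \frac{\left(E + z\right) 5}{2} = - \frac{5 E + 5 z}{2} = - \frac{5 E}{2} - \frac{5 z}{2}$)
$\left(-1915 + \frac{1}{-3334 - \left(d - o{\left(V{\left(-2,-6 \right)},1 \right)}\right)}\right) - 2201 = \left(-1915 + \frac{1}{-3334 - \left(- \frac{1745}{2} + \frac{5}{2} \left(-2\right) \left(1 - 6\right)\right)}\right) - 2201 = \left(-1915 + \frac{1}{-3334 + \left(\left(- \frac{5}{2} - \frac{5 \left(\left(-2\right) \left(-5\right)\right)}{2}\right) + 875\right)}\right) - 2201 = \left(-1915 + \frac{1}{-3334 + \left(\left(- \frac{5}{2} - 25\right) + 875\right)}\right) - 2201 = \left(-1915 + \frac{1}{-3334 + \left(- \frac{55}{2} + 875\right)}\right) - 2201 = \left(-1915 + \frac{1}{-3334 + \frac{1695}{2}}\right) - 2201 = \left(-1915 + \frac{1}{- \frac{4973}{2}}\right) - 2201 = \left(-1915 - \frac{2}{4973}\right) - 2201 = - \frac{9523297}{4973} - 2201 = - \frac{20468870}{4973}$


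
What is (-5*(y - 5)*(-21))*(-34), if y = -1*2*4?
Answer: 46410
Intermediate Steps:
y = -8 (y = -2*4 = -8)
(-5*(y - 5)*(-21))*(-34) = (-5*(-8 - 5)*(-21))*(-34) = (-5*(-13)*(-21))*(-34) = (65*(-21))*(-34) = -1365*(-34) = 46410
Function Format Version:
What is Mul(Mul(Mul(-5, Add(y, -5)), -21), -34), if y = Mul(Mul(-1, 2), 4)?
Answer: 46410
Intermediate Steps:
y = -8 (y = Mul(-2, 4) = -8)
Mul(Mul(Mul(-5, Add(y, -5)), -21), -34) = Mul(Mul(Mul(-5, Add(-8, -5)), -21), -34) = Mul(Mul(Mul(-5, -13), -21), -34) = Mul(Mul(65, -21), -34) = Mul(-1365, -34) = 46410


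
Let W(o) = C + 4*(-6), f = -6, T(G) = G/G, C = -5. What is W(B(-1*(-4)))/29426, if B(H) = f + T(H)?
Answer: -29/29426 ≈ -0.00098552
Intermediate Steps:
T(G) = 1
B(H) = -5 (B(H) = -6 + 1 = -5)
W(o) = -29 (W(o) = -5 + 4*(-6) = -5 - 24 = -29)
W(B(-1*(-4)))/29426 = -29/29426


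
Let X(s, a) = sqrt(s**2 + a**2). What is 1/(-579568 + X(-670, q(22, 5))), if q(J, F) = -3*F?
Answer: -579568/335898617499 - 5*sqrt(17965)/335898617499 ≈ -1.7274e-6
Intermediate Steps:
X(s, a) = sqrt(a**2 + s**2)
1/(-579568 + X(-670, q(22, 5))) = 1/(-579568 + sqrt((-3*5)**2 + (-670)**2)) = 1/(-579568 + sqrt((-15)**2 + 448900)) = 1/(-579568 + sqrt(225 + 448900)) = 1/(-579568 + sqrt(449125)) = 1/(-579568 + 5*sqrt(17965))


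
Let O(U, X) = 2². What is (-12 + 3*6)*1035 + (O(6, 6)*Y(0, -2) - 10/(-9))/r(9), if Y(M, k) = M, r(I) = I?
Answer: 503020/81 ≈ 6210.1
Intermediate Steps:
O(U, X) = 4
(-12 + 3*6)*1035 + (O(6, 6)*Y(0, -2) - 10/(-9))/r(9) = (-12 + 3*6)*1035 + (4*0 - 10/(-9))/9 = (-12 + 18)*1035 + (0 - 10*(-⅑))*(⅑) = 6*1035 + (0 + 10/9)*(⅑) = 6210 + (10/9)*(⅑) = 6210 + 10/81 = 503020/81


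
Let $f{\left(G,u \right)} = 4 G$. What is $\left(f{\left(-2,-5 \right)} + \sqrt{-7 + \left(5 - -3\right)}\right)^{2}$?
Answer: $49$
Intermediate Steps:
$\left(f{\left(-2,-5 \right)} + \sqrt{-7 + \left(5 - -3\right)}\right)^{2} = \left(4 \left(-2\right) + \sqrt{-7 + \left(5 - -3\right)}\right)^{2} = \left(-8 + \sqrt{-7 + \left(5 + 3\right)}\right)^{2} = \left(-8 + \sqrt{-7 + 8}\right)^{2} = \left(-8 + \sqrt{1}\right)^{2} = \left(-8 + 1\right)^{2} = \left(-7\right)^{2} = 49$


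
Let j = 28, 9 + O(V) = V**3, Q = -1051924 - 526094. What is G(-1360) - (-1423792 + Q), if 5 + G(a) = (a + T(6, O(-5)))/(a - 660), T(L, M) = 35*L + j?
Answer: 3031823611/1010 ≈ 3.0018e+6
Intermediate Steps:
Q = -1578018
O(V) = -9 + V**3
T(L, M) = 28 + 35*L (T(L, M) = 35*L + 28 = 28 + 35*L)
G(a) = -5 + (238 + a)/(-660 + a) (G(a) = -5 + (a + (28 + 35*6))/(a - 660) = -5 + (a + (28 + 210))/(-660 + a) = -5 + (a + 238)/(-660 + a) = -5 + (238 + a)/(-660 + a))
G(-1360) - (-1423792 + Q) = 2*(1769 - 2*(-1360))/(-660 - 1360) - (-1423792 - 1578018) = 2*(1769 + 2720)/(-2020) - 1*(-3001810) = 2*(-1/2020)*4489 + 3001810 = -4489/1010 + 3001810 = 3031823611/1010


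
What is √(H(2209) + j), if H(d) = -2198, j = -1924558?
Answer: 6*I*√53521 ≈ 1388.1*I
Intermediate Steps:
√(H(2209) + j) = √(-2198 - 1924558) = √(-1926756) = 6*I*√53521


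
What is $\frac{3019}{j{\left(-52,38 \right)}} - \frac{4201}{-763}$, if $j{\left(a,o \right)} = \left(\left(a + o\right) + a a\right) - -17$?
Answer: $\frac{13675604}{2065441} \approx 6.6212$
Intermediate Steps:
$j{\left(a,o \right)} = 17 + a + o + a^{2}$ ($j{\left(a,o \right)} = \left(\left(a + o\right) + a^{2}\right) + 17 = \left(a + o + a^{2}\right) + 17 = 17 + a + o + a^{2}$)
$\frac{3019}{j{\left(-52,38 \right)}} - \frac{4201}{-763} = \frac{3019}{17 - 52 + 38 + \left(-52\right)^{2}} - \frac{4201}{-763} = \frac{3019}{17 - 52 + 38 + 2704} - - \frac{4201}{763} = \frac{3019}{2707} + \frac{4201}{763} = \frac{13675604}{2065441}$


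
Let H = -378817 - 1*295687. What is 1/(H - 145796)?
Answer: -1/820300 ≈ -1.2191e-6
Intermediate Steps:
H = -674504 (H = -378817 - 295687 = -674504)
1/(H - 145796) = 1/(-674504 - 145796) = 1/(-820300) = -1/820300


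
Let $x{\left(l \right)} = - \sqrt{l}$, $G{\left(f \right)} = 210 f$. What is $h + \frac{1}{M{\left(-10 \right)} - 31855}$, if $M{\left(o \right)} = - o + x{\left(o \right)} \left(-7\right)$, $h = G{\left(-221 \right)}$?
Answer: $- \frac{9412918114599}{202820903} - \frac{7 i \sqrt{10}}{1014104515} \approx -46410.0 - 2.1828 \cdot 10^{-8} i$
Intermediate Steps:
$h = -46410$ ($h = 210 \left(-221\right) = -46410$)
$M{\left(o \right)} = - o + 7 \sqrt{o}$ ($M{\left(o \right)} = - o + - \sqrt{o} \left(-7\right) = - o + 7 \sqrt{o}$)
$h + \frac{1}{M{\left(-10 \right)} - 31855} = -46410 + \frac{1}{\left(\left(-1\right) \left(-10\right) + 7 \sqrt{-10}\right) - 31855} = -46410 + \frac{1}{\left(10 + 7 i \sqrt{10}\right) - 31855} = -46410 + \frac{1}{-31845 + 7 i \sqrt{10}}$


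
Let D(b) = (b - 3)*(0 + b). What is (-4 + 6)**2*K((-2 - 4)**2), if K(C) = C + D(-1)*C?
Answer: 720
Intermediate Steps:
D(b) = b*(-3 + b) (D(b) = (-3 + b)*b = b*(-3 + b))
K(C) = 5*C (K(C) = C + (-(-3 - 1))*C = C + (-1*(-4))*C = C + 4*C = 5*C)
(-4 + 6)**2*K((-2 - 4)**2) = (-4 + 6)**2*(5*(-2 - 4)**2) = 2**2*(5*(-6)**2) = 4*(5*36) = 4*180 = 720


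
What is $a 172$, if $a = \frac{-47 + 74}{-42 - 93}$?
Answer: $- \frac{172}{5} \approx -34.4$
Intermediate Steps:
$a = - \frac{1}{5}$ ($a = \frac{27}{-135} = 27 \left(- \frac{1}{135}\right) = - \frac{1}{5} \approx -0.2$)
$a 172 = \left(- \frac{1}{5}\right) 172 = - \frac{172}{5}$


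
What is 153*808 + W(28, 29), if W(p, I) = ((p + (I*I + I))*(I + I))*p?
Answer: 1581976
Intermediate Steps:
W(p, I) = 2*I*p*(I + p + I**2) (W(p, I) = ((p + (I**2 + I))*(2*I))*p = ((p + (I + I**2))*(2*I))*p = ((I + p + I**2)*(2*I))*p = (2*I*(I + p + I**2))*p = 2*I*p*(I + p + I**2))
153*808 + W(28, 29) = 153*808 + 2*29*28*(29 + 28 + 29**2) = 123624 + 2*29*28*(29 + 28 + 841) = 123624 + 2*29*28*898 = 123624 + 1458352 = 1581976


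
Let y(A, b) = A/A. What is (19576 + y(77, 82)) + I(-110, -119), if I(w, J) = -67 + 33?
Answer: 19543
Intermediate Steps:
I(w, J) = -34
y(A, b) = 1
(19576 + y(77, 82)) + I(-110, -119) = (19576 + 1) - 34 = 19577 - 34 = 19543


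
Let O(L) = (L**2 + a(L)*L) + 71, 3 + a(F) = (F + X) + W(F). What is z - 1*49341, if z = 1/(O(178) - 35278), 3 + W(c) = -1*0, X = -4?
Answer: -1301664920/26381 ≈ -49341.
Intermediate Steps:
W(c) = -3 (W(c) = -3 - 1*0 = -3 + 0 = -3)
a(F) = -10 + F (a(F) = -3 + ((F - 4) - 3) = -3 + ((-4 + F) - 3) = -3 + (-7 + F) = -10 + F)
O(L) = 71 + L**2 + L*(-10 + L) (O(L) = (L**2 + (-10 + L)*L) + 71 = (L**2 + L*(-10 + L)) + 71 = 71 + L**2 + L*(-10 + L))
z = 1/26381 (z = 1/((71 + 178**2 + 178*(-10 + 178)) - 35278) = 1/((71 + 31684 + 178*168) - 35278) = 1/((71 + 31684 + 29904) - 35278) = 1/(61659 - 35278) = 1/26381 ≈ 3.7906e-5)
z - 1*49341 = 1/26381 - 1*49341 = 1/26381 - 49341 = -1301664920/26381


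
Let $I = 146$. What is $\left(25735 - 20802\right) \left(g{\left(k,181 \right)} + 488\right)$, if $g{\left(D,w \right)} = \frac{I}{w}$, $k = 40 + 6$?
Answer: $\frac{436442242}{181} \approx 2.4113 \cdot 10^{6}$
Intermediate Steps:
$k = 46$
$g{\left(D,w \right)} = \frac{146}{w}$
$\left(25735 - 20802\right) \left(g{\left(k,181 \right)} + 488\right) = \left(25735 - 20802\right) \left(\frac{146}{181} + 488\right) = 4933 \left(146 \cdot \frac{1}{181} + 488\right) = 4933 \left(\frac{146}{181} + 488\right) = 4933 \cdot \frac{88474}{181} = \frac{436442242}{181}$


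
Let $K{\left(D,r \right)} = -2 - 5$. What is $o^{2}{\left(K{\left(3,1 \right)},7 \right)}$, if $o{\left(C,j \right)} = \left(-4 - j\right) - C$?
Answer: $16$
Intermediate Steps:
$K{\left(D,r \right)} = -7$ ($K{\left(D,r \right)} = -2 - 5 = -7$)
$o{\left(C,j \right)} = -4 - C - j$
$o^{2}{\left(K{\left(3,1 \right)},7 \right)} = \left(-4 - -7 - 7\right)^{2} = \left(-4 + 7 - 7\right)^{2} = \left(-4\right)^{2} = 16$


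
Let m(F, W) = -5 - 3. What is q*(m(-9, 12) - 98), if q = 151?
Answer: -16006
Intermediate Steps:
m(F, W) = -8
q*(m(-9, 12) - 98) = 151*(-8 - 98) = 151*(-106) = -16006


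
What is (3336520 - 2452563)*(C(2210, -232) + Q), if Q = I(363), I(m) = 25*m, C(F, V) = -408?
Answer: 7661255319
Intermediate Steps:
Q = 9075 (Q = 25*363 = 9075)
(3336520 - 2452563)*(C(2210, -232) + Q) = (3336520 - 2452563)*(-408 + 9075) = 883957*8667 = 7661255319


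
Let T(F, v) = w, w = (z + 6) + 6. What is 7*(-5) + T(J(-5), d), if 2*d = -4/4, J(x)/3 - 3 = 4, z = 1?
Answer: -22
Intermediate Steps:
J(x) = 21 (J(x) = 9 + 3*4 = 9 + 12 = 21)
d = -½ (d = (-4/4)/2 = (-4*¼)/2 = (½)*(-1) = -½ ≈ -0.50000)
w = 13 (w = (1 + 6) + 6 = 7 + 6 = 13)
T(F, v) = 13
7*(-5) + T(J(-5), d) = 7*(-5) + 13 = -35 + 13 = -22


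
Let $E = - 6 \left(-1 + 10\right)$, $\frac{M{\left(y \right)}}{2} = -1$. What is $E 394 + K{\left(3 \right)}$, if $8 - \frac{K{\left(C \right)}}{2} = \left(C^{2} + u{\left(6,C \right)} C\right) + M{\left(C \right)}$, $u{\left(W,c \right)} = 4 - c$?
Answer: $-21280$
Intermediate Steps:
$M{\left(y \right)} = -2$ ($M{\left(y \right)} = 2 \left(-1\right) = -2$)
$E = -54$ ($E = \left(-6\right) 9 = -54$)
$K{\left(C \right)} = 20 - 2 C^{2} - 2 C \left(4 - C\right)$ ($K{\left(C \right)} = 16 - 2 \left(\left(C^{2} + \left(4 - C\right) C\right) - 2\right) = 16 - 2 \left(\left(C^{2} + C \left(4 - C\right)\right) - 2\right) = 16 - 2 \left(-2 + C^{2} + C \left(4 - C\right)\right) = 16 - \left(-4 + 2 C^{2} + 2 C \left(4 - C\right)\right) = 20 - 2 C^{2} - 2 C \left(4 - C\right)$)
$E 394 + K{\left(3 \right)} = \left(-54\right) 394 + \left(20 - 24\right) = -21276 + \left(20 - 24\right) = -21276 - 4 = -21280$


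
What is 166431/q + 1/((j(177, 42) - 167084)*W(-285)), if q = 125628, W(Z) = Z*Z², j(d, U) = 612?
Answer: 5105326880251/3853681137000 ≈ 1.3248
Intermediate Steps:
W(Z) = Z³
166431/q + 1/((j(177, 42) - 167084)*W(-285)) = 166431/125628 + 1/((612 - 167084)*((-285)³)) = 166431*(1/125628) + 1/(-166472*(-23149125)) = 1913/1444 - 1/166472*(-1/23149125) = 1913/1444 + 1/3853681137000 = 5105326880251/3853681137000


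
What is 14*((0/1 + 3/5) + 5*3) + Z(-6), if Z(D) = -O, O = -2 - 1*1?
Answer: 1107/5 ≈ 221.40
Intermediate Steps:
O = -3 (O = -2 - 1 = -3)
Z(D) = 3 (Z(D) = -1*(-3) = 3)
14*((0/1 + 3/5) + 5*3) + Z(-6) = 14*((0/1 + 3/5) + 5*3) + 3 = 14*((0*1 + 3*(1/5)) + 15) + 3 = 14*((0 + 3/5) + 15) + 3 = 14*(3/5 + 15) + 3 = 14*(78/5) + 3 = 1092/5 + 3 = 1107/5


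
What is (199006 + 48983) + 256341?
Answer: 504330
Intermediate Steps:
(199006 + 48983) + 256341 = 247989 + 256341 = 504330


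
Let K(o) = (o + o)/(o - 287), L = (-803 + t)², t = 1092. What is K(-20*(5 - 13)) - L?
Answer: -10607487/127 ≈ -83524.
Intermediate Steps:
L = 83521 (L = (-803 + 1092)² = 289² = 83521)
K(o) = 2*o/(-287 + o) (K(o) = (2*o)/(-287 + o) = 2*o/(-287 + o))
K(-20*(5 - 13)) - L = 2*(-20*(5 - 13))/(-287 - 20*(5 - 13)) - 1*83521 = 2*(-20*(-8))/(-287 - 20*(-8)) - 83521 = 2*160/(-287 + 160) - 83521 = 2*160/(-127) - 83521 = 2*160*(-1/127) - 83521 = -320/127 - 83521 = -10607487/127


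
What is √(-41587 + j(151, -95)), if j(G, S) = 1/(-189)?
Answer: 2*I*√41264706/63 ≈ 203.93*I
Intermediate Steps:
j(G, S) = -1/189
√(-41587 + j(151, -95)) = √(-41587 - 1/189) = √(-7859944/189) = 2*I*√41264706/63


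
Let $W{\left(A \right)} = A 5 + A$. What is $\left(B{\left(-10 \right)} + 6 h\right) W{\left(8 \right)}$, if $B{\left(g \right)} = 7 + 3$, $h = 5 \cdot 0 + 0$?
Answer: $480$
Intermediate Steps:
$W{\left(A \right)} = 6 A$ ($W{\left(A \right)} = 5 A + A = 6 A$)
$h = 0$ ($h = 0 + 0 = 0$)
$B{\left(g \right)} = 10$
$\left(B{\left(-10 \right)} + 6 h\right) W{\left(8 \right)} = \left(10 + 6 \cdot 0\right) 6 \cdot 8 = \left(10 + 0\right) 48 = 10 \cdot 48 = 480$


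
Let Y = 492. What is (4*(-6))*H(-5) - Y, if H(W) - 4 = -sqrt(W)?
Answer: -588 + 24*I*sqrt(5) ≈ -588.0 + 53.666*I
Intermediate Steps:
H(W) = 4 - sqrt(W)
(4*(-6))*H(-5) - Y = (4*(-6))*(4 - sqrt(-5)) - 1*492 = -24*(4 - I*sqrt(5)) - 492 = (-96 + 24*I*sqrt(5)) - 492 = -588 + 24*I*sqrt(5)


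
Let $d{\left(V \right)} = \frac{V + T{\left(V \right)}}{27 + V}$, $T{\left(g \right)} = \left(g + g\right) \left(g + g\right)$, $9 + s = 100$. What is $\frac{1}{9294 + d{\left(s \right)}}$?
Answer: $\frac{118}{1129907} \approx 0.00010443$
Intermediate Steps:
$s = 91$ ($s = -9 + 100 = 91$)
$T{\left(g \right)} = 4 g^{2}$ ($T{\left(g \right)} = 2 g 2 g = 4 g^{2}$)
$d{\left(V \right)} = \frac{V + 4 V^{2}}{27 + V}$
$\frac{1}{9294 + d{\left(s \right)}} = \frac{1}{9294 + \frac{91 \left(1 + 4 \cdot 91\right)}{27 + 91}} = \frac{1}{9294 + \frac{91 \left(1 + 364\right)}{118}} = \frac{1}{9294 + 91 \cdot \frac{1}{118} \cdot 365} = \frac{1}{9294 + \frac{33215}{118}} = \frac{1}{\frac{1129907}{118}} = \frac{118}{1129907}$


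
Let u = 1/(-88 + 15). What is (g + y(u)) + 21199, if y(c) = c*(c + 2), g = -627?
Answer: 109628043/5329 ≈ 20572.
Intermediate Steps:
u = -1/73 (u = 1/(-73) = -1/73 ≈ -0.013699)
y(c) = c*(2 + c)
(g + y(u)) + 21199 = (-627 - (2 - 1/73)/73) + 21199 = (-627 - 1/73*145/73) + 21199 = (-627 - 145/5329) + 21199 = -3341428/5329 + 21199 = 109628043/5329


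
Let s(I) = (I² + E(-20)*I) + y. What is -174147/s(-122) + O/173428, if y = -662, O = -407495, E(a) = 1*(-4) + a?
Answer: -18595252583/1487145100 ≈ -12.504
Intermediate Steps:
E(a) = -4 + a
s(I) = -662 + I² - 24*I (s(I) = (I² + (-4 - 20)*I) - 662 = (I² - 24*I) - 662 = -662 + I² - 24*I)
-174147/s(-122) + O/173428 = -174147/(-662 + (-122)² - 24*(-122)) - 407495/173428 = -174147/(-662 + 14884 + 2928) - 407495*1/173428 = -174147/17150 - 407495/173428 = -18595252583/1487145100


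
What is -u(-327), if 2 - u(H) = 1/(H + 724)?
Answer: -793/397 ≈ -1.9975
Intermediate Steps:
u(H) = 2 - 1/(724 + H) (u(H) = 2 - 1/(H + 724) = 2 - 1/(724 + H))
-u(-327) = -(1447 + 2*(-327))/(724 - 327) = -(1447 - 654)/397 = -793/397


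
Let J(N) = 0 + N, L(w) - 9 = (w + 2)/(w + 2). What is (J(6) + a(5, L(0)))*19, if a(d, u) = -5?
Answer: 19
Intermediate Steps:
L(w) = 10 (L(w) = 9 + (w + 2)/(w + 2) = 9 + (2 + w)/(2 + w) = 9 + 1 = 10)
J(N) = N
(J(6) + a(5, L(0)))*19 = (6 - 5)*19 = 1*19 = 19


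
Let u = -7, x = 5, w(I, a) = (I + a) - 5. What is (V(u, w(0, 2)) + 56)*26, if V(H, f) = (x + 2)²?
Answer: 2730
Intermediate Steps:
w(I, a) = -5 + I + a
V(H, f) = 49 (V(H, f) = (5 + 2)² = 7² = 49)
(V(u, w(0, 2)) + 56)*26 = (49 + 56)*26 = 105*26 = 2730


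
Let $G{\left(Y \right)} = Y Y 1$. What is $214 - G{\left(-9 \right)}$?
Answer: $133$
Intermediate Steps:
$G{\left(Y \right)} = Y^{2}$ ($G{\left(Y \right)} = Y^{2} \cdot 1 = Y^{2}$)
$214 - G{\left(-9 \right)} = 214 - \left(-9\right)^{2} = 214 - 81 = 133$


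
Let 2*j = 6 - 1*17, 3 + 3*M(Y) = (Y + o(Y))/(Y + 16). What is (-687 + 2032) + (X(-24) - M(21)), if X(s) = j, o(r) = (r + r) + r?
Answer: 99141/74 ≈ 1339.7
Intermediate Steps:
o(r) = 3*r (o(r) = 2*r + r = 3*r)
M(Y) = -1 + 4*Y/(3*(16 + Y)) (M(Y) = -1 + ((Y + 3*Y)/(Y + 16))/3 = -1 + ((4*Y)/(16 + Y))/3 = -1 + (4*Y/(16 + Y))/3 = -1 + 4*Y/(3*(16 + Y)))
j = -11/2 (j = (6 - 1*17)/2 = (6 - 17)/2 = (1/2)*(-11) = -11/2 ≈ -5.5000)
X(s) = -11/2
(-687 + 2032) + (X(-24) - M(21)) = (-687 + 2032) + (-11/2 - (-48 + 21)/(3*(16 + 21))) = 1345 + (-11/2 - (-27)/(3*37)) = 1345 + (-11/2 - 1*(-9/37)) = 1345 + (-11/2 + 9/37) = 1345 - 389/74 = 99141/74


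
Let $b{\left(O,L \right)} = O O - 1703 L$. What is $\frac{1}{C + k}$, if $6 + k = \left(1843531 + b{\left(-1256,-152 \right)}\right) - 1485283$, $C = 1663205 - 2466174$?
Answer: $\frac{1}{1391665} \approx 7.1856 \cdot 10^{-7}$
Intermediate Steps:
$b{\left(O,L \right)} = O^{2} - 1703 L$
$C = -802969$ ($C = 1663205 - 2466174 = -802969$)
$k = 2194634$ ($k = -6 + \left(\left(1843531 + \left(\left(-1256\right)^{2} - -258856\right)\right) - 1485283\right) = -6 + \left(\left(1843531 + \left(1577536 + 258856\right)\right) - 1485283\right) = -6 + \left(\left(1843531 + 1836392\right) - 1485283\right) = -6 + \left(3679923 - 1485283\right) = -6 + 2194640 = 2194634$)
$\frac{1}{C + k} = \frac{1}{-802969 + 2194634} = \frac{1}{1391665}$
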